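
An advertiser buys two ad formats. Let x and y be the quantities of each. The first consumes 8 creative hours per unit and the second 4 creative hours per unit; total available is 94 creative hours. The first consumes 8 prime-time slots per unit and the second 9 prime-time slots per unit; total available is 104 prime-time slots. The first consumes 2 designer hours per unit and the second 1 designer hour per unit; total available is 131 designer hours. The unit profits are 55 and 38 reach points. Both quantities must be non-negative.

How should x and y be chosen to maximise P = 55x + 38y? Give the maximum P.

Corner points and P = 55x + 38y:
  (0, 0) → P = 0
  (0, 104/9) → P = 3952/9
  (47/4, 0) → P = 2585/4
  (43/4, 2) → P = 2669/4

x = 43/4, y = 2, maximum P = 2669/4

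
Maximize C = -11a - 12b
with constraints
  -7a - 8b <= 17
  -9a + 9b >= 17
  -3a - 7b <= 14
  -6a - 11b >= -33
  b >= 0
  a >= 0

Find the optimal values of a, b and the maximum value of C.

Corner points and C = -11a - 12b:
  (110/153, 133/51) → C = -5998/153
  (0, 17/9) → C = -68/3
  (0, 3) → C = -36

At the optimal vertex, -9a + 9b = 17 and a = 0.
Solving simultaneously gives a = 0, b = 17/9.

a = 0, b = 17/9, maximum C = -68/3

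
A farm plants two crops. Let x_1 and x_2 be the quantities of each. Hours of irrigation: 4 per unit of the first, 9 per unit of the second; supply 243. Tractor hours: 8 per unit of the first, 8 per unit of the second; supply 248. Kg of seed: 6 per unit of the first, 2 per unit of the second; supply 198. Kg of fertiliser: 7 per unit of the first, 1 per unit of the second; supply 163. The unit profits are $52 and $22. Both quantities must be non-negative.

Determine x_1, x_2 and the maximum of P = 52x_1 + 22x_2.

Vertices and P = 52x_1 + 22x_2:
  (0, 0) → P = 0
  (0, 27) → P = 594
  (163/7, 0) → P = 8476/7
  (36/5, 119/5) → P = 898
  (22, 9) → P = 1342

x_1 = 22, x_2 = 9, maximum P = 1342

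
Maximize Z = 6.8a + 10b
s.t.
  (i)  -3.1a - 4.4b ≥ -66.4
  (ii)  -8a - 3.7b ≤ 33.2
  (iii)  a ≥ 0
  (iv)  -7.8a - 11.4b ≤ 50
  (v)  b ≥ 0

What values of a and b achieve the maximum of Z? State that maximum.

a = 0, b = 166/11, maximum Z = 1660/11

Vertices and Z = 6.8a + 10b:
  (0, 166/11) → Z = 1660/11
  (664/31, 0) → Z = 22576/155
  (0, 0) → Z = 0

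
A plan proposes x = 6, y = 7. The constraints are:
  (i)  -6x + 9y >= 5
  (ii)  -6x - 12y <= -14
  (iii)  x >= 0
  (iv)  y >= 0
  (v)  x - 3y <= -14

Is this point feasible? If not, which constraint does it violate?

(i): 27 ≥ 5 ✓
(ii): -120 ≤ -14 ✓
(iii): 6 ≥ 0 ✓
(iv): 7 ≥ 0 ✓
(v): -15 ≤ -14 ✓

feasible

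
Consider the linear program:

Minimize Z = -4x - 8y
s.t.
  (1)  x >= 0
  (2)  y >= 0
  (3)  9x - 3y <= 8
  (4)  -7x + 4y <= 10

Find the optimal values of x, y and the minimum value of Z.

Corner points and Z = -4x - 8y:
  (0, 0) → Z = 0
  (0, 5/2) → Z = -20
  (8/9, 0) → Z = -32/9
  (62/15, 146/15) → Z = -472/5

x = 62/15, y = 146/15, minimum Z = -472/5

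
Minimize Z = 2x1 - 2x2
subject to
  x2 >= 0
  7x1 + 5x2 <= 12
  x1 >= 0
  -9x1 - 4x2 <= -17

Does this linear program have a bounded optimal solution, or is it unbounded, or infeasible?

The boundaries x2 = 0 and 7x1 + 5x2 = 12 meet at (12/7, 0), but that point violates -9x1 - 4x2 ≤ -17. Every candidate vertex is excluded by some other constraint, so the feasible region is empty.

infeasible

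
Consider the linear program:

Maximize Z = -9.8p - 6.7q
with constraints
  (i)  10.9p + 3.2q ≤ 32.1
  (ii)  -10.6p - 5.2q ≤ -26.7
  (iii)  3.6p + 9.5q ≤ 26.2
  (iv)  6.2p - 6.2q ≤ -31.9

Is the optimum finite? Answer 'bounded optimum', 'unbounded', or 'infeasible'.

The boundaries 10.9p + 3.2q = 32.1 and -10.6p - 5.2q = -26.7 meet at (2037/569, -4923/2276), but that point violates 6.2p - 6.2q ≤ -31.9. Every candidate vertex is excluded by some other constraint, so the feasible region is empty.

infeasible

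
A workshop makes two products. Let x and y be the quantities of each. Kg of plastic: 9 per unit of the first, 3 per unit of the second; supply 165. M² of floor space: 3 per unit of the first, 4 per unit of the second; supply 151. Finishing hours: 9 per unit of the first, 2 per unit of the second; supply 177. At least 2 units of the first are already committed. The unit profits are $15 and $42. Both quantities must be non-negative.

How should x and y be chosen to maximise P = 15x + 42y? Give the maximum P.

At the optimal vertex, 3x + 4y = 151 and x = 2.
Solving simultaneously gives x = 2, y = 145/4.

x = 2, y = 145/4, maximum P = 3105/2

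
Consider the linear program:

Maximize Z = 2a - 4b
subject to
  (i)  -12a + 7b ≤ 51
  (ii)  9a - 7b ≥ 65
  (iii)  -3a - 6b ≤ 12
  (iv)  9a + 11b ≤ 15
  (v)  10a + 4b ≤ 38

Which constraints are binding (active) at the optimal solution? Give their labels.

Corner points and Z = 2a - 4b:
  (102/25, -101/25) → Z = 608/25
  (263/53, -154/53) → Z = 1142/53
  (23/4, -39/8) → Z = 31

The maximum is at (23/4, -39/8). Substituting into each constraint, equality holds for (iii) and (v); the remaining constraints have slack.

(iii) and (v)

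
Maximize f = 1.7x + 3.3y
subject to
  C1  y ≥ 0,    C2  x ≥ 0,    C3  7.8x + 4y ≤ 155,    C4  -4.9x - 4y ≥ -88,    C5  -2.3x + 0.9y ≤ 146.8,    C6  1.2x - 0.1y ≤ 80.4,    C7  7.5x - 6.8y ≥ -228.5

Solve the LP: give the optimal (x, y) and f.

Feasible corners and f = 1.7x + 3.3y:
  (0, 0) → f = 0
  (880/49, 0) → f = 1496/49
  (0, 22) → f = 363/5

x = 0, y = 22, maximum f = 72.6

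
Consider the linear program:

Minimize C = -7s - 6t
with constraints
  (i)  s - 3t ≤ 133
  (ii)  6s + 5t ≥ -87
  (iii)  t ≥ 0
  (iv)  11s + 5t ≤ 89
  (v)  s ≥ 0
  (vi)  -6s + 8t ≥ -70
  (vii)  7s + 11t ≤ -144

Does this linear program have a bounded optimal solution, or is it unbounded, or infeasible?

infeasible

The boundaries t = 0 and 11s + 5t = 89 meet at (89/11, 0), but that point violates 7s + 11t ≤ -144. Every candidate vertex is excluded by some other constraint, so the feasible region is empty.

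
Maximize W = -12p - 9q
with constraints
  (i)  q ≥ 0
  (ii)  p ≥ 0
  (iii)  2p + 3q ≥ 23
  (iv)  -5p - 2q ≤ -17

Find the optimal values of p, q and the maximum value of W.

Corner points and W = -12p - 9q:
  (23/2, 0) → W = -138
  (0, 17/2) → W = -153/2
  (5/11, 81/11) → W = -789/11
The feasible region is unbounded (it extends along (0, 1), (1, 0)), but W strictly decreases along every unbounded feasible direction, so there is no improving ray and the maximum is attained at a vertex.

The binding constraints are 2p + 3q = 23 and -5p - 2q = -17.
Solving simultaneously gives p = 5/11, q = 81/11.

p = 5/11, q = 81/11, maximum W = -789/11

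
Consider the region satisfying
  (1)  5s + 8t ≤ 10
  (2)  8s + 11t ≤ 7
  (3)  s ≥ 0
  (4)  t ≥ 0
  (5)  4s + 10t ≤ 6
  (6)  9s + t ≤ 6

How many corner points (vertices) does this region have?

5

The feasible vertices (each the meet of two boundaries and inside every other half-plane) are:
  (1/9, 5/9)
  (59/91, 15/91)
  (0, 0)
  (0, 3/5)
  (2/3, 0)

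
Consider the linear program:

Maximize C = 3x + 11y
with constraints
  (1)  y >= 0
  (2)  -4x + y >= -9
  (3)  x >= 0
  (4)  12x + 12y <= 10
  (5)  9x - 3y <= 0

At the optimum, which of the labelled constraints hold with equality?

(3) and (4)

Corner points and C = 3x + 11y:
  (0, 0) → C = 0
  (0, 5/6) → C = 55/6
  (5/24, 5/8) → C = 15/2

The maximum is at (0, 5/6). Substituting into each constraint, equality holds for (3) and (4); the remaining constraints have slack.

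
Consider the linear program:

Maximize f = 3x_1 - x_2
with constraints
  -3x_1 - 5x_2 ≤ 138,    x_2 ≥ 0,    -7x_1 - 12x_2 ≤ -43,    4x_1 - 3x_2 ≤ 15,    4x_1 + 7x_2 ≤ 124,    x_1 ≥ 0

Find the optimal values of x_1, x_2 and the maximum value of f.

x_1 = 477/40, x_2 = 109/10, maximum f = 199/8

Extreme points and f = 3x_1 - x_2:
  (103/23, 67/69) → f = 860/69
  (0, 43/12) → f = -43/12
  (477/40, 109/10) → f = 199/8
  (0, 124/7) → f = -124/7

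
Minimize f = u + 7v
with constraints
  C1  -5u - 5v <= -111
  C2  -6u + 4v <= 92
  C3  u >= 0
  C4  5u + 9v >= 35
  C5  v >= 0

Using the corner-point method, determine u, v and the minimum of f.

Vertices and f = u + 7v:
  (0, 111/5) → f = 777/5
  (111/5, 0) → f = 111/5
  (0, 23) → f = 161
The feasible region is unbounded (it extends along (2, 3), (1, 0)), but f strictly increases along every unbounded feasible direction, so there is no improving ray and the minimum is attained at a vertex.

At the optimal vertex, -5u - 5v = -111 and v = 0.
Solving simultaneously gives u = 111/5, v = 0.

u = 111/5, v = 0, minimum f = 111/5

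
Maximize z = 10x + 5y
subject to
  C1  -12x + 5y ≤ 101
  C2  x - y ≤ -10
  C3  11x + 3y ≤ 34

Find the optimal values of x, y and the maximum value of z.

Corner points and z = 10x + 5y:
  (-51/7, 19/7) → z = -415/7
  (-19/13, 217/13) → z = 895/13
  (2/7, 72/7) → z = 380/7

The optimum lies where -12x + 5y = 101 and 11x + 3y = 34.
Solving simultaneously gives x = -19/13, y = 217/13.

x = -19/13, y = 217/13, maximum z = 895/13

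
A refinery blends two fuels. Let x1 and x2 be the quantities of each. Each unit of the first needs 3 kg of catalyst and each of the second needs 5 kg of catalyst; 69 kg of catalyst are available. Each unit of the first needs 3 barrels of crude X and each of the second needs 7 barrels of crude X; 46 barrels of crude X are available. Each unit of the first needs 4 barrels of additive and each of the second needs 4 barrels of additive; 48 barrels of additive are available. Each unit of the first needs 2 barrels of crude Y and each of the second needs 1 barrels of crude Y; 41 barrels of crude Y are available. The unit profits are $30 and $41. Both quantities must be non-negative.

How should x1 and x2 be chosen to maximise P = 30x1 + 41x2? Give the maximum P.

Extreme points and P = 30x1 + 41x2:
  (0, 0) → P = 0
  (0, 46/7) → P = 1886/7
  (12, 0) → P = 360
  (19/2, 5/2) → P = 775/2

x1 = 19/2, x2 = 5/2, maximum P = 775/2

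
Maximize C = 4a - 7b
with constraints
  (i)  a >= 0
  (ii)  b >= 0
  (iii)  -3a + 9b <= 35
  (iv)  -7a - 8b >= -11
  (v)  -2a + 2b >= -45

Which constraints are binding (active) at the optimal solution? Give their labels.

Extreme points and C = 4a - 7b:
  (0, 0) → C = 0
  (0, 11/8) → C = -77/8
  (11/7, 0) → C = 44/7

The maximum is at (11/7, 0). Substituting into each constraint, equality holds for (ii) and (iv); the remaining constraints have slack.

(ii) and (iv)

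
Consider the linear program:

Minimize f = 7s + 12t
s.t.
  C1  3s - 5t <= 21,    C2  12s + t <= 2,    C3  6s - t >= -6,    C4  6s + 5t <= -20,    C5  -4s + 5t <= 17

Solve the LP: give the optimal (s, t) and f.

Extreme points and f = 7s + 12t:
  (-17/9, -16/3) → f = -695/9
  (1/9, -62/15) → f = -2197/45
  (-25/18, -7/3) → f = -679/18

s = -17/9, t = -16/3, minimum f = -695/9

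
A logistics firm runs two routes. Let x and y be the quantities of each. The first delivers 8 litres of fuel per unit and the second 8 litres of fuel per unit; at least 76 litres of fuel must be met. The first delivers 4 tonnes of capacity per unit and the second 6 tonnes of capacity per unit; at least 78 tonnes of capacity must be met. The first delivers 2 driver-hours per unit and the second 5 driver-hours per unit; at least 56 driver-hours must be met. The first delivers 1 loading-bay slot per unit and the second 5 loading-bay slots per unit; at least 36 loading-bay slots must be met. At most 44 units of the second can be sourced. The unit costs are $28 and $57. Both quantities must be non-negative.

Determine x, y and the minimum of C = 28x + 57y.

x = 27/4, y = 17/2, minimum C = 1347/2

Feasible corners and C = 28x + 57y:
  (0, 13) → C = 741
  (0, 44) → C = 2508
  (36, 0) → C = 1008
  (27/4, 17/2) → C = 1347/2
  (20, 16/5) → C = 3712/5
The feasible region is unbounded (it extends along (1, 0)), but C strictly increases along every unbounded feasible direction, so there is no improving ray and the minimum is attained at a vertex.

The optimum lies where 4x + 6y = 78 and 2x + 5y = 56.
Solving simultaneously gives x = 27/4, y = 17/2.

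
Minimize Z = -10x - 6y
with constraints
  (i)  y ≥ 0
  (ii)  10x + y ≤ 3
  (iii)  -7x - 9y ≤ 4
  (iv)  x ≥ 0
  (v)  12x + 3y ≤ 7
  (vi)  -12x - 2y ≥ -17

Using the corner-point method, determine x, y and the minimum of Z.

x = 0, y = 7/3, minimum Z = -14

Corner points and Z = -10x - 6y:
  (3/10, 0) → Z = -3
  (0, 0) → Z = 0
  (1/9, 17/9) → Z = -112/9
  (0, 7/3) → Z = -14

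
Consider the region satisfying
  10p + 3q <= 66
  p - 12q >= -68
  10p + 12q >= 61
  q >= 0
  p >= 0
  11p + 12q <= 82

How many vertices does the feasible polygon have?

6

Of the 15 pairwise boundary intersections, those satisfying every inequality are:
  (33/5, 0)
  (182/29, 94/87)
  (0, 17/3)
  (7/6, 415/72)
  (61/10, 0)
  (0, 61/12)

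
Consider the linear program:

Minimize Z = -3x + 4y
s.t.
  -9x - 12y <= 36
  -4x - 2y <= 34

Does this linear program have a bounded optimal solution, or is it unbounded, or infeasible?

From the feasible point (-56/5, 27/5), moving in the direction (12, -9) keeps every constraint satisfied while Z decreases without bound.

unbounded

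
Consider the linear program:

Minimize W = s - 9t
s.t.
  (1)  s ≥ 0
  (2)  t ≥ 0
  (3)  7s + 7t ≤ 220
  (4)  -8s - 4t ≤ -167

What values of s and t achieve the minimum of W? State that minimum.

s = 289/28, t = 591/28, minimum W = -2515/14

Vertices and W = s - 9t:
  (220/7, 0) → W = 220/7
  (167/8, 0) → W = 167/8
  (289/28, 591/28) → W = -2515/14

The optimum lies where 7s + 7t = 220 and -8s - 4t = -167.
Solving simultaneously gives s = 289/28, t = 591/28.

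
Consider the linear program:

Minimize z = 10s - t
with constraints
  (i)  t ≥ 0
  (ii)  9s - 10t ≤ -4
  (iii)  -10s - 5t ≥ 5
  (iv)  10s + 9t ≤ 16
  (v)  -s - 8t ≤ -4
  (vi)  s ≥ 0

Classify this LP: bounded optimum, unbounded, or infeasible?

The boundaries 9s - 10t = -4 and 10s + 9t = 16 meet at (124/181, 184/181), but that point violates -10s - 5t ≥ 5. Every candidate vertex is excluded by some other constraint, so the feasible region is empty.

infeasible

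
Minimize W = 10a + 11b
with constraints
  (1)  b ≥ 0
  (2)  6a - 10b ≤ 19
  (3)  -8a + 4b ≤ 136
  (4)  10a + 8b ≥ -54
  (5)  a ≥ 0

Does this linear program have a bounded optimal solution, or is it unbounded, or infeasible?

bounded optimum

Extreme points and W = 10a + 11b:
  (19/6, 0) → W = 95/3
  (0, 0) → W = 0
  (0, 34) → W = 374
The feasible region has finitely many vertices and no improving ray; the minimum is 0 at (0, 0).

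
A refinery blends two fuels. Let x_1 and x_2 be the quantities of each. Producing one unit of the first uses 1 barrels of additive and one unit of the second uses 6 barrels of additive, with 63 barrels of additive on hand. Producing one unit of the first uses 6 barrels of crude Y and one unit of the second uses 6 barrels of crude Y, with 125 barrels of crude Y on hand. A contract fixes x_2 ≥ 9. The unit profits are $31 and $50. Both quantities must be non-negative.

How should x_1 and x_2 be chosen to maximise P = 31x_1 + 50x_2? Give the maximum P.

Vertices and P = 31x_1 + 50x_2:
  (0, 21/2) → P = 525
  (0, 9) → P = 450
  (9, 9) → P = 729

The optimum lies where x_1 + 6x_2 = 63 and x_2 = 9.
Solving simultaneously gives x_1 = 9, x_2 = 9.

x_1 = 9, x_2 = 9, maximum P = 729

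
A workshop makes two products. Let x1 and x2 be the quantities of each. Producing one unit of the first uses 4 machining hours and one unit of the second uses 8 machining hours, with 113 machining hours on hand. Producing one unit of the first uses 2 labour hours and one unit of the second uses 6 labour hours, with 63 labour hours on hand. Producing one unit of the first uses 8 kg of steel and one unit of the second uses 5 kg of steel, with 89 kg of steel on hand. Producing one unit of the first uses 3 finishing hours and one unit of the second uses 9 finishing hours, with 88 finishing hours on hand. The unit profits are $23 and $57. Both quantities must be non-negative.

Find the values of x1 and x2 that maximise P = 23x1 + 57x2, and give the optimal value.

x1 = 19/3, x2 = 23/3, maximum P = 1748/3

Vertices and P = 23x1 + 57x2:
  (0, 0) → P = 0
  (0, 88/9) → P = 1672/3
  (89/8, 0) → P = 2047/8
  (19/3, 23/3) → P = 1748/3

The binding constraints are 8x1 + 5x2 = 89 and 3x1 + 9x2 = 88.
Solving simultaneously gives x1 = 19/3, x2 = 23/3.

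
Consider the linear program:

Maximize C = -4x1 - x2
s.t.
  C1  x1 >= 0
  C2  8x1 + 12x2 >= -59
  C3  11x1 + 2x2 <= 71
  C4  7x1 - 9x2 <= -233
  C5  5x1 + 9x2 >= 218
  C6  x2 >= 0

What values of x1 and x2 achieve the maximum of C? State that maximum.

Extreme points and C = -4x1 - x2:
  (0, 71/2) → C = -71/2
  (0, 233/9) → C = -233/9
  (173/113, 3060/113) → C = -3752/113

x1 = 0, x2 = 233/9, maximum C = -233/9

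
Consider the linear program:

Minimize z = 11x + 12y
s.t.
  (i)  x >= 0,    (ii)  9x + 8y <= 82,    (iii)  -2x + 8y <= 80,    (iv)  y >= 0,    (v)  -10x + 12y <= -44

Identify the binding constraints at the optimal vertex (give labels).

(iv) and (v)

Extreme points and z = 11x + 12y:
  (82/9, 0) → z = 902/9
  (334/47, 106/47) → z = 4946/47
  (22/5, 0) → z = 242/5

The minimum is at (22/5, 0). Substituting into each constraint, equality holds for (iv) and (v); the remaining constraints have slack.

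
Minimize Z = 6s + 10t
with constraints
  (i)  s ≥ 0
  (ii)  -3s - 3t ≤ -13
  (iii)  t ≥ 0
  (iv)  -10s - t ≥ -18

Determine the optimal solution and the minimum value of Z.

The optimum lies where -3s - 3t = -13 and -10s - t = -18.
Solving simultaneously gives s = 41/27, t = 76/27.

s = 41/27, t = 76/27, minimum Z = 1006/27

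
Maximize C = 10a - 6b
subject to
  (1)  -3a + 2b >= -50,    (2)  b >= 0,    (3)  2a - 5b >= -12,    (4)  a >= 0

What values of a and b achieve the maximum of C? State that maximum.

Feasible corners and C = 10a - 6b:
  (50/3, 0) → C = 500/3
  (274/11, 136/11) → C = 1924/11
  (0, 0) → C = 0
  (0, 12/5) → C = -72/5

The binding constraints are -3a + 2b = -50 and 2a - 5b = -12.
Solving simultaneously gives a = 274/11, b = 136/11.

a = 274/11, b = 136/11, maximum C = 1924/11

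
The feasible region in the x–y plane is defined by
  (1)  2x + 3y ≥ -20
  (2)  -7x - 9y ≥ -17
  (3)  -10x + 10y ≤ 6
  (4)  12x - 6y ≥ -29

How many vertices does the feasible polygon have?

The feasible vertices (each the meet of two boundaries and inside every other half-plane) are:
  (77, -58)
  (-69/16, -91/24)
  (29/40, 53/40)
  (-127/30, -109/30)

4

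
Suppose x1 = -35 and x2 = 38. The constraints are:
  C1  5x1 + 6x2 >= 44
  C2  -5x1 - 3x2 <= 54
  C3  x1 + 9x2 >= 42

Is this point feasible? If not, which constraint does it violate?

not feasible — violates C2

Constraint C2: -5x1 - 3x2 = 61, which is not ≤ 54. All other constraints are satisfied.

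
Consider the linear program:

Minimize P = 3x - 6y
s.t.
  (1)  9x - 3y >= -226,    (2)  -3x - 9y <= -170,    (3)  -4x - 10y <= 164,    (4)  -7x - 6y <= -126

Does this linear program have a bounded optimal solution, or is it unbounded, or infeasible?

unbounded

From the feasible point (-326/25, 2716/75), moving in the direction (3, 9) keeps every constraint satisfied while P decreases without bound.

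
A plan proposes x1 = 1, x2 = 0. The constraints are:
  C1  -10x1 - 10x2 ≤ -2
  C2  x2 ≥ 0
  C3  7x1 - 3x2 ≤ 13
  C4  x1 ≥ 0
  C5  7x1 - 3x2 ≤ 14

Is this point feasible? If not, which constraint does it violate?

feasible

C1: -10 ≤ -2 ✓
C2: 0 ≥ 0 ✓
C3: 7 ≤ 13 ✓
C4: 1 ≥ 0 ✓
C5: 7 ≤ 14 ✓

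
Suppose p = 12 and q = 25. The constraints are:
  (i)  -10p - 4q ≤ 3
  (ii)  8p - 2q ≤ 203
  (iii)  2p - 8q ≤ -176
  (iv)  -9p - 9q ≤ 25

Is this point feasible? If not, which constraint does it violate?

feasible

(i): -220 ≤ 3 ✓
(ii): 46 ≤ 203 ✓
(iii): -176 ≤ -176 ✓
(iv): -333 ≤ 25 ✓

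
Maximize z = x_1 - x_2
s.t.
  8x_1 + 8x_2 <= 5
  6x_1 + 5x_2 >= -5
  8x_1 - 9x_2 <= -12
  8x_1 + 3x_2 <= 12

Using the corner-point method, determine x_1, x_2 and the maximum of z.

x_1 = -3/8, x_2 = 1, maximum z = -11/8

Feasible corners and z = x_1 - x_2:
  (-65/8, 35/4) → z = -135/8
  (-3/8, 1) → z = -11/8
  (-105/94, 16/47) → z = -137/94

The optimum lies where 8x_1 + 8x_2 = 5 and 8x_1 - 9x_2 = -12.
Solving simultaneously gives x_1 = -3/8, x_2 = 1.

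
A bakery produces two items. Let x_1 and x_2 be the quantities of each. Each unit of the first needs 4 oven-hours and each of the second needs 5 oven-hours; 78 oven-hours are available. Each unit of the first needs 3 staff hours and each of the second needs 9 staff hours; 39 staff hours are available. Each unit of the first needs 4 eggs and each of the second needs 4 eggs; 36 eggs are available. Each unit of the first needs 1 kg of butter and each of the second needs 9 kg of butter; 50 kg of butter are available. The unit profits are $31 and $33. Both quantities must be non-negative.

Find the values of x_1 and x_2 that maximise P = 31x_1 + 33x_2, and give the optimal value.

Extreme points and P = 31x_1 + 33x_2:
  (0, 0) → P = 0
  (0, 13/3) → P = 143
  (9, 0) → P = 279
  (7, 2) → P = 283

x_1 = 7, x_2 = 2, maximum P = 283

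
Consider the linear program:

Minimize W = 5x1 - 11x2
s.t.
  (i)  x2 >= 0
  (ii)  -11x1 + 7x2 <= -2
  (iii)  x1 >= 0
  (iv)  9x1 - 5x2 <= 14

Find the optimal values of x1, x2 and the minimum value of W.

x1 = 11, x2 = 17, minimum W = -132

Extreme points and W = 5x1 - 11x2:
  (2/11, 0) → W = 10/11
  (14/9, 0) → W = 70/9
  (11, 17) → W = -132

The optimum lies where -11x1 + 7x2 = -2 and 9x1 - 5x2 = 14.
Solving simultaneously gives x1 = 11, x2 = 17.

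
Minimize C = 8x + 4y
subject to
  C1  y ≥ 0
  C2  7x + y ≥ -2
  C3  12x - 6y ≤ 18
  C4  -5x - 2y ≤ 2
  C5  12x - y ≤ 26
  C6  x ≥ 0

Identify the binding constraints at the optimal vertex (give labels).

Vertices and C = 8x + 4y:
  (3/2, 0) → C = 12
  (0, 0) → C = 0
  (23/10, 8/5) → C = 124/5
The feasible region is unbounded (it extends along (1, 12), (0, 1)), but C strictly increases along every unbounded feasible direction, so there is no improving ray and the minimum is attained at a vertex.

The minimum is at (0, 0). Substituting into each constraint, equality holds for C1 and C6; the remaining constraints have slack.

C1 and C6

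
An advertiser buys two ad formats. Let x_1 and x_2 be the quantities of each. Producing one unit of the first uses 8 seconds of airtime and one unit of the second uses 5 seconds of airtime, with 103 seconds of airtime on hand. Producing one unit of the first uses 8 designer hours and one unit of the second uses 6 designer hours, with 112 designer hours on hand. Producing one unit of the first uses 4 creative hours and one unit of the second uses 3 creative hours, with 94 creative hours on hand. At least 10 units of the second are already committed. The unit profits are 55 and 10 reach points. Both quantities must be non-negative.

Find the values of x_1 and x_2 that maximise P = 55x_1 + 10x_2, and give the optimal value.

Vertices and P = 55x_1 + 10x_2:
  (0, 56/3) → P = 560/3
  (0, 10) → P = 100
  (13/2, 10) → P = 915/2

x_1 = 13/2, x_2 = 10, maximum P = 915/2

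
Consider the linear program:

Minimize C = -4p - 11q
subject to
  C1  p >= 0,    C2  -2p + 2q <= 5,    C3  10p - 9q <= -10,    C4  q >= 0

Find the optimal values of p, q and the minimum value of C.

p = 25/2, q = 15, minimum C = -215

The optimum lies where -2p + 2q = 5 and 10p - 9q = -10.
Solving simultaneously gives p = 25/2, q = 15.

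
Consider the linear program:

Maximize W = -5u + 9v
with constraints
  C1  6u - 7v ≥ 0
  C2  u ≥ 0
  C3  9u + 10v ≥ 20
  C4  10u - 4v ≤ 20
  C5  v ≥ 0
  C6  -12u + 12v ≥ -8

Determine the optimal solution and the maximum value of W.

Feasible corners and W = -5u + 9v:
  (140/123, 40/41) → W = 380/123
  (70/23, 60/23) → W = 190/23
  (80/57, 14/19) → W = -22/57
  (26/9, 20/9) → W = 50/9

At the optimal vertex, 6u - 7v = 0 and 10u - 4v = 20.
Solving simultaneously gives u = 70/23, v = 60/23.

u = 70/23, v = 60/23, maximum W = 190/23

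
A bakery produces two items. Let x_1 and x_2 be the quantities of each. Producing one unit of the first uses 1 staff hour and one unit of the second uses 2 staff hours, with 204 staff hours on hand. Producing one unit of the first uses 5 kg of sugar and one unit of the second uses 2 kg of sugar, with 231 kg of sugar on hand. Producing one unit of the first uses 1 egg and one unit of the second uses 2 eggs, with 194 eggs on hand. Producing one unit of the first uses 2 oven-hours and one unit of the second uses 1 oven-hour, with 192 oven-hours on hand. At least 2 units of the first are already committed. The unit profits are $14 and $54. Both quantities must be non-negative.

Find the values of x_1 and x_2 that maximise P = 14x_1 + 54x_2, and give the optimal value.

x_1 = 2, x_2 = 96, maximum P = 5212

Corner points and P = 14x_1 + 54x_2:
  (231/5, 0) → P = 3234/5
  (2, 0) → P = 28
  (37/4, 739/8) → P = 20471/4
  (2, 96) → P = 5212

The binding constraints are x_1 + 2x_2 = 194 and x_1 = 2.
Solving simultaneously gives x_1 = 2, x_2 = 96.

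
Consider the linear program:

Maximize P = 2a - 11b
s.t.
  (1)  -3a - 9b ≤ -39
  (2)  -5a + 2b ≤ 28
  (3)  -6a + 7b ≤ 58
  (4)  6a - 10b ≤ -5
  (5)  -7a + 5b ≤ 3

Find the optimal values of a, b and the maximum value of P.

a = 115/28, b = 83/28, maximum P = -683/28

Extreme points and P = 2a - 11b:
  (115/28, 83/28) → P = -683/28
  (28/13, 47/13) → P = -461/13
  (269/19, 388/19) → P = -3730/19
The feasible region is unbounded (it extends along (7, 6), (5, 3)), but P strictly decreases along every unbounded feasible direction, so there is no improving ray and the maximum is attained at a vertex.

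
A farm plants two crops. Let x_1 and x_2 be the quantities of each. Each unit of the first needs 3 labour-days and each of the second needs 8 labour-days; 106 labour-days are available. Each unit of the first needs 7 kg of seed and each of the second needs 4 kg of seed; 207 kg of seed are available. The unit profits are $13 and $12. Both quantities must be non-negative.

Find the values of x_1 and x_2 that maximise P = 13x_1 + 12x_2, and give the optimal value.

x_1 = 28, x_2 = 11/4, maximum P = 397

Feasible corners and P = 13x_1 + 12x_2:
  (0, 0) → P = 0
  (0, 53/4) → P = 159
  (207/7, 0) → P = 2691/7
  (28, 11/4) → P = 397

The binding constraints are 3x_1 + 8x_2 = 106 and 7x_1 + 4x_2 = 207.
Solving simultaneously gives x_1 = 28, x_2 = 11/4.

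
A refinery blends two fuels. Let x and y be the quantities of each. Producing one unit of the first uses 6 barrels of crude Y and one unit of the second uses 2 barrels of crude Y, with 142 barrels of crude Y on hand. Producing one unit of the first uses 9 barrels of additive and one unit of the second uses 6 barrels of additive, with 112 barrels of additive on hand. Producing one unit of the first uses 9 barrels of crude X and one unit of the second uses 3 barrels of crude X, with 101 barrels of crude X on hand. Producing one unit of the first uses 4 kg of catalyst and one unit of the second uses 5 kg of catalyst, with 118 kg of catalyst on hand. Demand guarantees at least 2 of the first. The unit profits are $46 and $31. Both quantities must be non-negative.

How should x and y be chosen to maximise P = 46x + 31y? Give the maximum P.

The optimum lies where 9x + 6y = 112 and x = 2.
Solving simultaneously gives x = 2, y = 47/3.

x = 2, y = 47/3, maximum P = 1733/3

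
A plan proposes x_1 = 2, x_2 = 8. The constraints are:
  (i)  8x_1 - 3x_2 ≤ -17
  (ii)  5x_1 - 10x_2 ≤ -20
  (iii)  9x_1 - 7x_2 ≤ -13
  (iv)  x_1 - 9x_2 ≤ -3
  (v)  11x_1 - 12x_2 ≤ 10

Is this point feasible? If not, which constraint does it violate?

not feasible — violates (i)

Constraint (i): 8x_1 - 3x_2 = -8, which is not ≤ -17. All other constraints are satisfied.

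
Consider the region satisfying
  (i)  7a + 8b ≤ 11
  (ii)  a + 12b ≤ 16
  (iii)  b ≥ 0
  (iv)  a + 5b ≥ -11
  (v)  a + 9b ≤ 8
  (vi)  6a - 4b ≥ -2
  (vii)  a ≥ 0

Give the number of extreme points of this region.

5

The feasible vertices (each the meet of two boundaries and inside every other half-plane) are:
  (11/7, 0)
  (7/11, 9/11)
  (0, 0)
  (7/29, 25/29)
  (0, 1/2)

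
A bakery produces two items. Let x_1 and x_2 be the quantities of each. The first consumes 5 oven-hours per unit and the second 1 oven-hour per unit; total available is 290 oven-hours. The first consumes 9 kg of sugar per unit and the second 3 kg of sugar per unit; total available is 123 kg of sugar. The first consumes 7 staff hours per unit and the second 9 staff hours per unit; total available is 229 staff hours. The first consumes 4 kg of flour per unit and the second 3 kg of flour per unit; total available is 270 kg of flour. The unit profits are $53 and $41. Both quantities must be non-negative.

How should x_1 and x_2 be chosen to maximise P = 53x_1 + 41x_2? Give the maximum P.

x_1 = 7, x_2 = 20, maximum P = 1191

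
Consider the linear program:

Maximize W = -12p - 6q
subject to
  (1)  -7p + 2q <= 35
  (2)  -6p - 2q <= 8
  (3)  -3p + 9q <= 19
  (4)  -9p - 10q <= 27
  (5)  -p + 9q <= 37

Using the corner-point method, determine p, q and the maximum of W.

p = -13/21, q = -15/7, maximum W = 142/7

Feasible corners and W = -12p - 6q:
  (-11/6, 3/2) → W = 13
  (-13/21, -15/7) → W = 142/7
  (9, 46/9) → W = -416/3
The feasible region is unbounded (it extends along (10, -9), (9, 1)), but W strictly decreases along every unbounded feasible direction, so there is no improving ray and the maximum is attained at a vertex.

At the optimal vertex, -6p - 2q = 8 and -9p - 10q = 27.
Solving simultaneously gives p = -13/21, q = -15/7.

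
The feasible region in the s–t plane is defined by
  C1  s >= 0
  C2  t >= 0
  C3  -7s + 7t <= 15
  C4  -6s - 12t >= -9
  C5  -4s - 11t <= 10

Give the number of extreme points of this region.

Pairwise boundary intersections that survive every other constraint:
  (0, 0)
  (0, 3/4)
  (3/2, 0)

3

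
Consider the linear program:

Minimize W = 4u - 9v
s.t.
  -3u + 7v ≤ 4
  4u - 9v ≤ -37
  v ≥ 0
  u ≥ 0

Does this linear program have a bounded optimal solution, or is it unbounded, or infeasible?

infeasible

The boundaries -3u + 7v = 4 and u = 0 meet at (0, 4/7), but that point violates 4u - 9v ≤ -37. Every candidate vertex is excluded by some other constraint, so the feasible region is empty.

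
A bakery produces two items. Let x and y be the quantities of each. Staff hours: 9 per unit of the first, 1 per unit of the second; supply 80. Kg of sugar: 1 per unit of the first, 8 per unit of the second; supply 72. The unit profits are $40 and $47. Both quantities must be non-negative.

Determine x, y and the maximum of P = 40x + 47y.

x = 8, y = 8, maximum P = 696

Vertices and P = 40x + 47y:
  (0, 0) → P = 0
  (0, 9) → P = 423
  (80/9, 0) → P = 3200/9
  (8, 8) → P = 696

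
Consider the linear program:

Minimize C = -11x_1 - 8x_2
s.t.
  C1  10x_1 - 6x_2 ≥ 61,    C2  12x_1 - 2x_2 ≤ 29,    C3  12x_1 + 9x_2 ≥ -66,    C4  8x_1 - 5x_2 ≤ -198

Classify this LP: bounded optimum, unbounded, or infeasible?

The boundaries 10x_1 - 6x_2 = 61 and 12x_1 - 2x_2 = 29 meet at (1, -17/2), but that point violates 8x_1 - 5x_2 ≤ -198. Every candidate vertex is excluded by some other constraint, so the feasible region is empty.

infeasible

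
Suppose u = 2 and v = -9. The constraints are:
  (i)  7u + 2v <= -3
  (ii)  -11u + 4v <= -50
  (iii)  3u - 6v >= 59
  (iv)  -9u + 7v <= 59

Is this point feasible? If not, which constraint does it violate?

feasible

(i): -4 ≤ -3 ✓
(ii): -58 ≤ -50 ✓
(iii): 60 ≥ 59 ✓
(iv): -81 ≤ 59 ✓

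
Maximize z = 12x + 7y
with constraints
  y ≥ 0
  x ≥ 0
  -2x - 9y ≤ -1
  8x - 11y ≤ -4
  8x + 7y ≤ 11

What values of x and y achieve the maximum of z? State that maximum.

x = 31/48, y = 5/6, maximum z = 163/12

Corner points and z = 12x + 7y:
  (0, 4/11) → z = 28/11
  (0, 11/7) → z = 11
  (31/48, 5/6) → z = 163/12

At the optimal vertex, 8x - 11y = -4 and 8x + 7y = 11.
Solving simultaneously gives x = 31/48, y = 5/6.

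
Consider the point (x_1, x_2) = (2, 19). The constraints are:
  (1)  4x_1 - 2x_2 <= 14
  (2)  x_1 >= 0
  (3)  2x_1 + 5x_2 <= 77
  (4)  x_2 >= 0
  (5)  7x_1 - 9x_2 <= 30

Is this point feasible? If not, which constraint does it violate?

not feasible — violates (3)

Constraint (3): 2x_1 + 5x_2 = 99, which is not ≤ 77. All other constraints are satisfied.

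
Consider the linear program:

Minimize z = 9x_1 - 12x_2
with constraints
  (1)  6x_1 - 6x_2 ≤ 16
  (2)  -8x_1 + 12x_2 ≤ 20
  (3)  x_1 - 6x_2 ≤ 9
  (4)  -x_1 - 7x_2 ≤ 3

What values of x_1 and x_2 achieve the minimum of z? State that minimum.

Extreme points and z = 9x_1 - 12x_2:
  (13, 31/3) → z = -7
  (47/24, -17/24) → z = 209/8
  (-44/17, -1/17) → z = -384/17

x_1 = -44/17, x_2 = -1/17, minimum z = -384/17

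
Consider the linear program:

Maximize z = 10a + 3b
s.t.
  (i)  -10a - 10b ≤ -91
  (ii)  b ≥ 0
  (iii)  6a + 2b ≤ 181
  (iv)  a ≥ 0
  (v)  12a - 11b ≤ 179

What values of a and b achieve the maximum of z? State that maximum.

Feasible corners and z = 10a + 3b:
  (91/10, 0) → z = 91
  (0, 91/10) → z = 273/10
  (179/12, 0) → z = 895/6
  (0, 181/2) → z = 543/2
  (261/10, 61/5) → z = 1488/5

At the optimal vertex, 6a + 2b = 181 and 12a - 11b = 179.
Solving simultaneously gives a = 261/10, b = 61/5.

a = 261/10, b = 61/5, maximum z = 1488/5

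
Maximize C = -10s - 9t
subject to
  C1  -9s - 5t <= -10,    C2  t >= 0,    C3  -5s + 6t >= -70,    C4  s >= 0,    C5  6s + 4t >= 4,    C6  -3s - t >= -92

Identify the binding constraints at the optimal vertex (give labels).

Vertices and C = -10s - 9t:
  (10/9, 0) → C = -100/9
  (0, 2) → C = -18
  (14, 0) → C = -140
  (622/23, 250/23) → C = -8470/23
  (0, 92) → C = -828

The maximum is at (10/9, 0). Substituting into each constraint, equality holds for C1 and C2; the remaining constraints have slack.

C1 and C2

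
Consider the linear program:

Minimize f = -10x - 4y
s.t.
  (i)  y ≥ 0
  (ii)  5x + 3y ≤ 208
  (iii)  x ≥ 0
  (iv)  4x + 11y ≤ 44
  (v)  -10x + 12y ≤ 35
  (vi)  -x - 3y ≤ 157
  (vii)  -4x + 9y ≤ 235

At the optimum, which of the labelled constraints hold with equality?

Feasible corners and f = -10x - 4y:
  (0, 0) → f = 0
  (11, 0) → f = -110
  (0, 35/12) → f = -35/3
  (143/158, 290/79) → f = -1875/79

The minimum is at (11, 0). Substituting into each constraint, equality holds for (i) and (iv); the remaining constraints have slack.

(i) and (iv)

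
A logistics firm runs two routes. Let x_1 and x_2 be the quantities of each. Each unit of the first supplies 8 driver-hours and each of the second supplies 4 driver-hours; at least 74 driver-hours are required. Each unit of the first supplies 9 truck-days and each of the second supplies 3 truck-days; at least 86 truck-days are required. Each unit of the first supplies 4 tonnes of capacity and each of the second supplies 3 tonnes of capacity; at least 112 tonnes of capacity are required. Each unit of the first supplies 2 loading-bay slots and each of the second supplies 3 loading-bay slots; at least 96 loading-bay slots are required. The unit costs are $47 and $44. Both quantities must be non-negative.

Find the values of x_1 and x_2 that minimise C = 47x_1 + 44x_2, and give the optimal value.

The feasible region is unbounded (it extends along (0, 1), (1, 0)), but C strictly increases along every unbounded feasible direction, so there is no improving ray and the minimum is attained at a vertex.

The binding constraints are 4x_1 + 3x_2 = 112 and 2x_1 + 3x_2 = 96.
Solving simultaneously gives x_1 = 8, x_2 = 80/3.

x_1 = 8, x_2 = 80/3, minimum C = 4648/3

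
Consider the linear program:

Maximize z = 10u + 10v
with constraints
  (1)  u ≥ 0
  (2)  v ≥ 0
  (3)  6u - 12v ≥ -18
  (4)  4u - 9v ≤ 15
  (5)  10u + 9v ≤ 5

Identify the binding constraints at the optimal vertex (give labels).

(1) and (5)

Corner points and z = 10u + 10v:
  (0, 0) → z = 0
  (0, 5/9) → z = 50/9
  (1/2, 0) → z = 5

The maximum is at (0, 5/9). Substituting into each constraint, equality holds for (1) and (5); the remaining constraints have slack.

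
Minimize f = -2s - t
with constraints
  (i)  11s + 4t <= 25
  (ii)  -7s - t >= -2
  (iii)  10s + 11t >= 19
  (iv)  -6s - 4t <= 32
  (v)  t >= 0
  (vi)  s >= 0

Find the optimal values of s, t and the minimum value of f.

s = 0, t = 2, minimum f = -2

Vertices and f = -2s - t:
  (3/67, 113/67) → f = -119/67
  (0, 2) → f = -2
  (0, 19/11) → f = -19/11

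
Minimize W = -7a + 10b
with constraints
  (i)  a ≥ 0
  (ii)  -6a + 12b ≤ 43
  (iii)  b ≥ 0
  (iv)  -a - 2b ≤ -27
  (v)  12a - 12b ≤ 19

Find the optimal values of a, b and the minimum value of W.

Extreme points and W = -7a + 10b:
  (119/12, 205/24) → W = 16
  (31/3, 35/4) → W = 91/6
  (181/18, 305/36) → W = 43/3

At the optimal vertex, -a - 2b = -27 and 12a - 12b = 19.
Solving simultaneously gives a = 181/18, b = 305/36.

a = 181/18, b = 305/36, minimum W = 43/3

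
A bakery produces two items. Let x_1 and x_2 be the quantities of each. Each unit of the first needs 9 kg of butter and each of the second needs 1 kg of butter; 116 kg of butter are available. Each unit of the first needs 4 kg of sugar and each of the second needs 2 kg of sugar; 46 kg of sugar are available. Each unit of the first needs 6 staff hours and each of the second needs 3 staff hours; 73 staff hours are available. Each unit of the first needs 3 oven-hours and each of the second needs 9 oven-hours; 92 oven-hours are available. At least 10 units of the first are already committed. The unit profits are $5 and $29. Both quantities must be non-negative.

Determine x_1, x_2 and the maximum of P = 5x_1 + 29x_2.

The optimum lies where 4x_1 + 2x_2 = 46 and x_1 = 10.
Solving simultaneously gives x_1 = 10, x_2 = 3.

x_1 = 10, x_2 = 3, maximum P = 137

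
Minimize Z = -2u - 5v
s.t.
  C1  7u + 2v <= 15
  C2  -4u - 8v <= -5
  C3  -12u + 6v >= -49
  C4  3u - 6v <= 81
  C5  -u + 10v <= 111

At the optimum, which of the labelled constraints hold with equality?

Corner points and Z = -2u - 5v:
  (55/24, -25/48) → Z = -95/48
  (-1, 11) → Z = -53
  (-419/24, 449/48) → Z = -569/48

The minimum is at (-1, 11). Substituting into each constraint, equality holds for C1 and C5; the remaining constraints have slack.

C1 and C5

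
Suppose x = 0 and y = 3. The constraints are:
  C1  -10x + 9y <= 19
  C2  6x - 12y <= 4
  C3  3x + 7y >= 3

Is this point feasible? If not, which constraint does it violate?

Constraint C1: -10x + 9y = 27, which is not ≤ 19. All other constraints are satisfied.

not feasible — violates C1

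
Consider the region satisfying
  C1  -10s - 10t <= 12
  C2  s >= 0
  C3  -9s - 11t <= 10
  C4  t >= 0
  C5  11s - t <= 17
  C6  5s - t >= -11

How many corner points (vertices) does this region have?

4

Intersecting each pair of boundary lines and keeping only the points that satisfy every inequality leaves:
  (0, 0)
  (0, 11)
  (17/11, 0)
  (14/3, 103/3)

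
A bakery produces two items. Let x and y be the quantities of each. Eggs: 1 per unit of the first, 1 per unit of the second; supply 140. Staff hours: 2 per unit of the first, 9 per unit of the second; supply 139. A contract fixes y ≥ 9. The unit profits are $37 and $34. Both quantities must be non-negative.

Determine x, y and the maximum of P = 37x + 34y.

Corner points and P = 37x + 34y:
  (0, 139/9) → P = 4726/9
  (0, 9) → P = 306
  (29, 9) → P = 1379

At the optimal vertex, 2x + 9y = 139 and y = 9.
Solving simultaneously gives x = 29, y = 9.

x = 29, y = 9, maximum P = 1379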